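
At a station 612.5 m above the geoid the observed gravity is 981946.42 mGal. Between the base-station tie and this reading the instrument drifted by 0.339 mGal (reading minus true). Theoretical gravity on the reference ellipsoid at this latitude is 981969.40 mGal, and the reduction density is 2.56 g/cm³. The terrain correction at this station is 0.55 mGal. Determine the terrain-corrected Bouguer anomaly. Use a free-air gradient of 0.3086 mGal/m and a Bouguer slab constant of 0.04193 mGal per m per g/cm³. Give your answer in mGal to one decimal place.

100.5

Drift-corrected reading = 981946.42 − (0.339) = 981946.081 mGal
Free-air correction = 0.3086 × 612.5 = 189.02 mGal
Free-air anomaly = 981946.081 − 981969.40 + (189.02) = 165.701 mGal
Bouguer slab correction = 0.04193 × 2.56 × 612.5 = 65.75 mGal
Simple Bouguer anomaly = 165.701 − (65.75) = 99.951 mGal
Complete Bouguer anomaly = 99.951 + 0.55 = 100.501 mGal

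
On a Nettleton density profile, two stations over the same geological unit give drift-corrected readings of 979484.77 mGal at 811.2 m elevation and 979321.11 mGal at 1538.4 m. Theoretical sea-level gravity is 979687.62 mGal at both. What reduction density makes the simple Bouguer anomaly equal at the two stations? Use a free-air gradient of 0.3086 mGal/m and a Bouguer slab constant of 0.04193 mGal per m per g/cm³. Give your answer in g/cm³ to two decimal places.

1.99

Δg_obs = 979321.11 − 979484.77 = -163.66 mGal over Δh = 1538.4 − 811.2 = 727.2 m
Equal Bouguer anomalies ⇒ Δg_obs + (0.3086 − 0.04193ρ)·Δh = 0
0.3086 − 0.04193ρ = −Δg_obs/Δh = 0.22506
ρ = (0.3086 − 0.22506) / 0.04193 = 1.99 g/cm³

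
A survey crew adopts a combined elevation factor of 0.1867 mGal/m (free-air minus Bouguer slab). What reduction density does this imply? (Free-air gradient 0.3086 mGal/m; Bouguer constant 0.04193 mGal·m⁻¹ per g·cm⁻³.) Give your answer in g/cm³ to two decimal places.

2.91

0.1867 = 0.3086 − 0.04193 × ρ
ρ = (0.3086 − 0.1867) / 0.04193 = 2.91 g/cm³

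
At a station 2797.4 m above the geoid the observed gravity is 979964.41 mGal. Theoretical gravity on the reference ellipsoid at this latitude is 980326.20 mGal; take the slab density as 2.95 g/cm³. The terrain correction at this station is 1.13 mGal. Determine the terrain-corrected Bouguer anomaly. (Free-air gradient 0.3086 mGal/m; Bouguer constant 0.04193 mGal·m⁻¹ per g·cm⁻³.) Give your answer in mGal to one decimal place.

156.6

Free-air correction = 0.3086 × 2797.4 = 863.28 mGal
Free-air anomaly = 979964.41 − 980326.20 + (863.28) = 501.49 mGal
Bouguer slab correction = 0.04193 × 2.95 × 2797.4 = 346.02 mGal
Simple Bouguer anomaly = 501.49 − (346.02) = 155.47 mGal
Complete Bouguer anomaly = 155.47 + 1.13 = 156.60 mGal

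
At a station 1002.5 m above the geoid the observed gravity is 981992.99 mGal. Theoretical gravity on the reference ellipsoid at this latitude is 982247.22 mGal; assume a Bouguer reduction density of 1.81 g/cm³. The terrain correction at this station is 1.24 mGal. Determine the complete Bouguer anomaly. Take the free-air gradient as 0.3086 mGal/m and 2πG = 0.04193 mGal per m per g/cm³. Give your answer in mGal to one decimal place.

Free-air correction = 0.3086 × 1002.5 = 309.37 mGal
Free-air anomaly = 981992.99 − 982247.22 + (309.37) = 55.14 mGal
Bouguer slab correction = 0.04193 × 1.81 × 1002.5 = 76.08 mGal
Simple Bouguer anomaly = 55.14 − (76.08) = -20.94 mGal
Complete Bouguer anomaly = -20.94 + 1.24 = -19.70 mGal

-19.7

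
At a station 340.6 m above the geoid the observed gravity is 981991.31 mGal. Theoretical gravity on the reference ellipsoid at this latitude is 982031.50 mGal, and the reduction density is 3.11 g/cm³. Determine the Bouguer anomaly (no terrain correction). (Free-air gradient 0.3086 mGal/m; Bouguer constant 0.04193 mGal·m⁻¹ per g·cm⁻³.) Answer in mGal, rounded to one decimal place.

20.5

Free-air correction = 0.3086 × 340.6 = 105.11 mGal
Free-air anomaly = 981991.31 − 982031.50 + (105.11) = 64.92 mGal
Bouguer slab correction = 0.04193 × 3.11 × 340.6 = 44.42 mGal
Simple Bouguer anomaly = 64.92 − (44.42) = 20.50 mGal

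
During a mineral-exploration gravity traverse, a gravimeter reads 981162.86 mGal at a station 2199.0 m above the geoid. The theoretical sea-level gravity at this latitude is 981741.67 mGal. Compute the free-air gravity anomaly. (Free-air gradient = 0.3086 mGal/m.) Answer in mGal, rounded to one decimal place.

99.8

Free-air correction = 0.3086 × 2199.0 = 678.61 mGal
Free-air anomaly = 981162.86 − 981741.67 + (678.61) = 99.80 mGal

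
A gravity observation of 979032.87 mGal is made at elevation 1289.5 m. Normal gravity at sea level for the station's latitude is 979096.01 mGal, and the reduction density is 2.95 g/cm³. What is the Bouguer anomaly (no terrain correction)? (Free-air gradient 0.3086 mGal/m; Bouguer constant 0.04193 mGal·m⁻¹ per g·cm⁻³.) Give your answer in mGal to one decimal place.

175.3

Free-air correction = 0.3086 × 1289.5 = 397.94 mGal
Free-air anomaly = 979032.87 − 979096.01 + (397.94) = 334.80 mGal
Bouguer slab correction = 0.04193 × 2.95 × 1289.5 = 159.50 mGal
Simple Bouguer anomaly = 334.80 − (159.50) = 175.30 mGal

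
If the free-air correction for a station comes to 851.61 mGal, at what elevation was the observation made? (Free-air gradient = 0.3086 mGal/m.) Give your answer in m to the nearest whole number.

h = 851.61 / 0.3086 = 2759.59 m

2760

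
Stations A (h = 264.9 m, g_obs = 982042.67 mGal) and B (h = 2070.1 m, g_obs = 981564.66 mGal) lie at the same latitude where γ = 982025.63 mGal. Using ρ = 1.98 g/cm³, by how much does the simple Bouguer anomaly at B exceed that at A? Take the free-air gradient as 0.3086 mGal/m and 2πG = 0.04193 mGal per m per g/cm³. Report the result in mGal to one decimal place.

-70.8

Δg_SB(A) = 982042.67 − 982025.63 + 0.3086×264.9 − 0.04193×1.98×264.9 = 76.80 mGal
Δg_SB(B) = 981564.66 − 982025.63 + 0.3086×2070.1 − 0.04193×1.98×2070.1 = 6.00 mGal
Difference = 6.00 − (76.80) = -70.80 mGal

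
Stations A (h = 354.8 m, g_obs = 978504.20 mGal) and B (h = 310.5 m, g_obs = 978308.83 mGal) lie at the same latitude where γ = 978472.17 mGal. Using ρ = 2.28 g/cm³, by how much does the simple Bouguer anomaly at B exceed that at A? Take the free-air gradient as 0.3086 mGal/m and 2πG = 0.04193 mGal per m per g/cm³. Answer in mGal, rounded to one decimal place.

Δg_SB(A) = 978504.20 − 978472.17 + 0.3086×354.8 − 0.04193×2.28×354.8 = 107.60 mGal
Δg_SB(B) = 978308.83 − 978472.17 + 0.3086×310.5 − 0.04193×2.28×310.5 = -97.20 mGal
Difference = -97.20 − (107.60) = -204.80 mGal

-204.8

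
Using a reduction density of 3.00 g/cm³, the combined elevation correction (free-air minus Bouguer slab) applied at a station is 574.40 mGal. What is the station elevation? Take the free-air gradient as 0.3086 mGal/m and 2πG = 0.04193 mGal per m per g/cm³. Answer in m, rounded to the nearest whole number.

3142

Combined gradient = 0.3086 − 0.04193 × 3.00 = 0.1828100 mGal/m
h = 574.40 / 0.1828100 = 3142.06 m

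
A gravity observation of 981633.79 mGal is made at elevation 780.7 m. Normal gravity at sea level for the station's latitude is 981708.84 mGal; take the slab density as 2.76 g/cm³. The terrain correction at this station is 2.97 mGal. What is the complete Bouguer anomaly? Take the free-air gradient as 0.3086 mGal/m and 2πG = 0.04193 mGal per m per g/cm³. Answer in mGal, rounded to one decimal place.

78.5

Free-air correction = 0.3086 × 780.7 = 240.92 mGal
Free-air anomaly = 981633.79 − 981708.84 + (240.92) = 165.87 mGal
Bouguer slab correction = 0.04193 × 2.76 × 780.7 = 90.35 mGal
Simple Bouguer anomaly = 165.87 − (90.35) = 75.52 mGal
Complete Bouguer anomaly = 75.52 + 2.97 = 78.49 mGal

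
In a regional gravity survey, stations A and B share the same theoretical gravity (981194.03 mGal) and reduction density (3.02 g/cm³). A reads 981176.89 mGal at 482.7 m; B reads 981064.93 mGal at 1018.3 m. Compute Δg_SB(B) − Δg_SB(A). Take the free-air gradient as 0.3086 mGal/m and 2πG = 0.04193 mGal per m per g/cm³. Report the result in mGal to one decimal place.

Δg_SB(A) = 981176.89 − 981194.03 + 0.3086×482.7 − 0.04193×3.02×482.7 = 70.70 mGal
Δg_SB(B) = 981064.93 − 981194.03 + 0.3086×1018.3 − 0.04193×3.02×1018.3 = 56.20 mGal
Difference = 56.20 − (70.70) = -14.50 mGal

-14.5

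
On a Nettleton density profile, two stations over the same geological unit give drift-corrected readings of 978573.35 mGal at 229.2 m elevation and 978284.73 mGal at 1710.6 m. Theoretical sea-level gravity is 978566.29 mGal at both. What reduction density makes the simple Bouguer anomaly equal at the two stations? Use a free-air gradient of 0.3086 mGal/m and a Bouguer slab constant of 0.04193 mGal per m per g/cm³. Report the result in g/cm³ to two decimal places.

2.71

Δg_obs = 978284.73 − 978573.35 = -288.62 mGal over Δh = 1710.6 − 229.2 = 1481.4 m
Equal Bouguer anomalies ⇒ Δg_obs + (0.3086 − 0.04193ρ)·Δh = 0
0.3086 − 0.04193ρ = −Δg_obs/Δh = 0.19483
ρ = (0.3086 − 0.19483) / 0.04193 = 2.71 g/cm³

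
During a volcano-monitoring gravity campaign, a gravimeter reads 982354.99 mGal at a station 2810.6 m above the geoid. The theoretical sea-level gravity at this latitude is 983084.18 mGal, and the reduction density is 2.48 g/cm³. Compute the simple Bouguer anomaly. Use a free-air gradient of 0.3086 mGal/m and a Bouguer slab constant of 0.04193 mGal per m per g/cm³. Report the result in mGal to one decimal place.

-154.1

Free-air correction = 0.3086 × 2810.6 = 867.35 mGal
Free-air anomaly = 982354.99 − 983084.18 + (867.35) = 138.16 mGal
Bouguer slab correction = 0.04193 × 2.48 × 2810.6 = 292.26 mGal
Simple Bouguer anomaly = 138.16 − (292.26) = -154.10 mGal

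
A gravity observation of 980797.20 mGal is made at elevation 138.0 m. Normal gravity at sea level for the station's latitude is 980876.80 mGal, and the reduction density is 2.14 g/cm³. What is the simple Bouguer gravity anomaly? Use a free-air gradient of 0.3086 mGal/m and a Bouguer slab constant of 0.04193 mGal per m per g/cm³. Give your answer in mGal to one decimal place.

-49.4

Free-air correction = 0.3086 × 138.0 = 42.59 mGal
Free-air anomaly = 980797.20 − 980876.80 + (42.59) = -37.01 mGal
Bouguer slab correction = 0.04193 × 2.14 × 138.0 = 12.38 mGal
Simple Bouguer anomaly = -37.01 − (12.38) = -49.39 mGal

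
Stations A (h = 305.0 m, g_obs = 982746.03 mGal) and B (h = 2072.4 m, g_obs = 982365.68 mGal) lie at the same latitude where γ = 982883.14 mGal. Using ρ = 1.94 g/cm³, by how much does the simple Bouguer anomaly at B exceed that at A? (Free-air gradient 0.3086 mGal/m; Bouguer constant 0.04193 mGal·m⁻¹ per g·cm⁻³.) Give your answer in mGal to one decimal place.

21.3

Δg_SB(A) = 982746.03 − 982883.14 + 0.3086×305.0 − 0.04193×1.94×305.0 = -67.80 mGal
Δg_SB(B) = 982365.68 − 982883.14 + 0.3086×2072.4 − 0.04193×1.94×2072.4 = -46.50 mGal
Difference = -46.50 − (-67.80) = 21.30 mGal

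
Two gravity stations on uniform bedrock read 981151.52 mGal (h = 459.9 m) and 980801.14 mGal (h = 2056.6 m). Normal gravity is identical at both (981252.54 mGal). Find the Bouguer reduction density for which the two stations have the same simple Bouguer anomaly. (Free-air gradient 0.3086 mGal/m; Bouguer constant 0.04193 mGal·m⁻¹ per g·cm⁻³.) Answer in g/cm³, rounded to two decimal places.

Δg_obs = 980801.14 − 981151.52 = -350.38 mGal over Δh = 2056.6 − 459.9 = 1596.7 m
Equal Bouguer anomalies ⇒ Δg_obs + (0.3086 − 0.04193ρ)·Δh = 0
0.3086 − 0.04193ρ = −Δg_obs/Δh = 0.21944
ρ = (0.3086 − 0.21944) / 0.04193 = 2.13 g/cm³

2.13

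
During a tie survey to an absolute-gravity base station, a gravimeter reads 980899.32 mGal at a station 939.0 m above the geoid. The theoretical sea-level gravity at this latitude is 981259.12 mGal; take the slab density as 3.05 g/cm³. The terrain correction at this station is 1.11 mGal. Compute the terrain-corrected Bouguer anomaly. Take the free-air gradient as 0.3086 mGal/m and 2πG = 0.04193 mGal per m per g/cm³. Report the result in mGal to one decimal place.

Free-air correction = 0.3086 × 939.0 = 289.78 mGal
Free-air anomaly = 980899.32 − 981259.12 + (289.78) = -70.02 mGal
Bouguer slab correction = 0.04193 × 3.05 × 939.0 = 120.09 mGal
Simple Bouguer anomaly = -70.02 − (120.09) = -190.11 mGal
Complete Bouguer anomaly = -190.11 + 1.11 = -189.00 mGal

-189.0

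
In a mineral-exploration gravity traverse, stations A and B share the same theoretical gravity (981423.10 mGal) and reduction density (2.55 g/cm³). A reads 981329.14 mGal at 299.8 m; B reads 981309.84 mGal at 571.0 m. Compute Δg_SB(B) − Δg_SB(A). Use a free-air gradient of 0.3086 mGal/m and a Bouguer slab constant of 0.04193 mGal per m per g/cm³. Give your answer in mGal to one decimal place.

35.4

Δg_SB(A) = 981329.14 − 981423.10 + 0.3086×299.8 − 0.04193×2.55×299.8 = -33.50 mGal
Δg_SB(B) = 981309.84 − 981423.10 + 0.3086×571.0 − 0.04193×2.55×571.0 = 1.90 mGal
Difference = 1.90 − (-33.50) = 35.40 mGal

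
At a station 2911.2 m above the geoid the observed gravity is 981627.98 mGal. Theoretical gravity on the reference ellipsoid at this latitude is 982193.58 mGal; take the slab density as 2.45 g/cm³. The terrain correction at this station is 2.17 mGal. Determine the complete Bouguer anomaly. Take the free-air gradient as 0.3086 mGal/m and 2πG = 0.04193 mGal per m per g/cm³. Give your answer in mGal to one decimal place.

35.9

Free-air correction = 0.3086 × 2911.2 = 898.40 mGal
Free-air anomaly = 981627.98 − 982193.58 + (898.40) = 332.80 mGal
Bouguer slab correction = 0.04193 × 2.45 × 2911.2 = 299.06 mGal
Simple Bouguer anomaly = 332.80 − (299.06) = 33.74 mGal
Complete Bouguer anomaly = 33.74 + 2.17 = 35.91 mGal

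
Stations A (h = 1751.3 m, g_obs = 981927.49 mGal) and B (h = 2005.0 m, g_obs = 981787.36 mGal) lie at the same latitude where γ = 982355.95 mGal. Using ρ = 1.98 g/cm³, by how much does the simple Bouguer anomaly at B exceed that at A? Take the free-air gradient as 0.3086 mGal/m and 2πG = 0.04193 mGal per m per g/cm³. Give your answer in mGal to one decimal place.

-82.9

Δg_SB(A) = 981927.49 − 982355.95 + 0.3086×1751.3 − 0.04193×1.98×1751.3 = -33.40 mGal
Δg_SB(B) = 981787.36 − 982355.95 + 0.3086×2005.0 − 0.04193×1.98×2005.0 = -116.30 mGal
Difference = -116.30 − (-33.40) = -82.90 mGal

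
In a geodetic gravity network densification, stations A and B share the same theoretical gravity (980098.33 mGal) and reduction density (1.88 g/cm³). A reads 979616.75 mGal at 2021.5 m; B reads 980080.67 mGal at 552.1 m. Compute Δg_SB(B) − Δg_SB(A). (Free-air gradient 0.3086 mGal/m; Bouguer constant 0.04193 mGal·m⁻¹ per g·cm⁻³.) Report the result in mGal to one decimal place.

Δg_SB(A) = 979616.75 − 980098.33 + 0.3086×2021.5 − 0.04193×1.88×2021.5 = -17.10 mGal
Δg_SB(B) = 980080.67 − 980098.33 + 0.3086×552.1 − 0.04193×1.88×552.1 = 109.20 mGal
Difference = 109.20 − (-17.10) = 126.30 mGal

126.3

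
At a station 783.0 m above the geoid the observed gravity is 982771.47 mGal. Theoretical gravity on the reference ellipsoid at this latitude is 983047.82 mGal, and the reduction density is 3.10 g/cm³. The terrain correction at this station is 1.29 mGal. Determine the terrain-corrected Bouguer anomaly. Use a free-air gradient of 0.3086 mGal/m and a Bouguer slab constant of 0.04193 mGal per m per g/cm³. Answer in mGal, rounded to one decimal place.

Free-air correction = 0.3086 × 783.0 = 241.63 mGal
Free-air anomaly = 982771.47 − 983047.82 + (241.63) = -34.72 mGal
Bouguer slab correction = 0.04193 × 3.10 × 783.0 = 101.78 mGal
Simple Bouguer anomaly = -34.72 − (101.78) = -136.50 mGal
Complete Bouguer anomaly = -136.50 + 1.29 = -135.21 mGal

-135.2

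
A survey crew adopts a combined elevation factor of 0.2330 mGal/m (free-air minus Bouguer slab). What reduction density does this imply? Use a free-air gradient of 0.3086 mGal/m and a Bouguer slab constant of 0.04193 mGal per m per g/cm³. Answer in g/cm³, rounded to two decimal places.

0.2330 = 0.3086 − 0.04193 × ρ
ρ = (0.3086 − 0.2330) / 0.04193 = 1.80 g/cm³

1.80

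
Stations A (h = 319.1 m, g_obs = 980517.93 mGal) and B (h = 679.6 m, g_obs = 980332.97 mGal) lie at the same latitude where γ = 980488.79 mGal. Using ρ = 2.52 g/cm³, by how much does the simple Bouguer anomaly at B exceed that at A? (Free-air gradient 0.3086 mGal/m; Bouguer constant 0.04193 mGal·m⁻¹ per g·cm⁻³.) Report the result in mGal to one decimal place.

Δg_SB(A) = 980517.93 − 980488.79 + 0.3086×319.1 − 0.04193×2.52×319.1 = 93.90 mGal
Δg_SB(B) = 980332.97 − 980488.79 + 0.3086×679.6 − 0.04193×2.52×679.6 = -17.90 mGal
Difference = -17.90 − (93.90) = -111.80 mGal

-111.8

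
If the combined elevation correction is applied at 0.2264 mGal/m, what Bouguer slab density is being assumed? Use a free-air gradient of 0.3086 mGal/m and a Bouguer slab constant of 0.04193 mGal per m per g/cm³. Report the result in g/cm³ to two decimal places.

0.2264 = 0.3086 − 0.04193 × ρ
ρ = (0.3086 − 0.2264) / 0.04193 = 1.96 g/cm³

1.96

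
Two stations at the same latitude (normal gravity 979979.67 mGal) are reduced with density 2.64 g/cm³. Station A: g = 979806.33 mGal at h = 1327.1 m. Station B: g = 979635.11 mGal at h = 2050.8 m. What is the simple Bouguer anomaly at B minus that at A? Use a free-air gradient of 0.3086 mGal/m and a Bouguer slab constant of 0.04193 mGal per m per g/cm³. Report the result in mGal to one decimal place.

Δg_SB(A) = 979806.33 − 979979.67 + 0.3086×1327.1 − 0.04193×2.64×1327.1 = 89.30 mGal
Δg_SB(B) = 979635.11 − 979979.67 + 0.3086×2050.8 − 0.04193×2.64×2050.8 = 61.30 mGal
Difference = 61.30 − (89.30) = -28.00 mGal

-28.0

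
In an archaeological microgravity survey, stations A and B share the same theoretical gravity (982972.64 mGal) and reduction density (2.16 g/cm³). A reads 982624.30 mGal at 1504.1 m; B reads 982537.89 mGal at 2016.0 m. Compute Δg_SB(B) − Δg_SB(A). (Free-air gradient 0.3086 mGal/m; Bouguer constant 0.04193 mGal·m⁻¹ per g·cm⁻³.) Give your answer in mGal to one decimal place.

25.2

Δg_SB(A) = 982624.30 − 982972.64 + 0.3086×1504.1 − 0.04193×2.16×1504.1 = -20.40 mGal
Δg_SB(B) = 982537.89 − 982972.64 + 0.3086×2016.0 − 0.04193×2.16×2016.0 = 4.80 mGal
Difference = 4.80 − (-20.40) = 25.20 mGal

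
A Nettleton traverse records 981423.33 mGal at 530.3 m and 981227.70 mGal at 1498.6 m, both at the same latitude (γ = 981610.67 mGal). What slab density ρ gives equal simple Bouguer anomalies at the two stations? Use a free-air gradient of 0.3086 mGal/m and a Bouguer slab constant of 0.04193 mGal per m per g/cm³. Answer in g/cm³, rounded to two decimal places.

2.54

Δg_obs = 981227.70 − 981423.33 = -195.63 mGal over Δh = 1498.6 − 530.3 = 968.3 m
Equal Bouguer anomalies ⇒ Δg_obs + (0.3086 − 0.04193ρ)·Δh = 0
0.3086 − 0.04193ρ = −Δg_obs/Δh = 0.20203
ρ = (0.3086 − 0.20203) / 0.04193 = 2.54 g/cm³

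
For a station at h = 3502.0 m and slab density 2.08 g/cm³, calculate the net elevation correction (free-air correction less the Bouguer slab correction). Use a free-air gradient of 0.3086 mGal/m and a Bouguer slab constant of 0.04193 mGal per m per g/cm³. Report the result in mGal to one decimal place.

Combined gradient = 0.3086 − 0.04193 × 2.08 = 0.2213856 mGal/m
Combined elevation correction = 0.2213856 × 3502.0 = 775.3 mGal

775.3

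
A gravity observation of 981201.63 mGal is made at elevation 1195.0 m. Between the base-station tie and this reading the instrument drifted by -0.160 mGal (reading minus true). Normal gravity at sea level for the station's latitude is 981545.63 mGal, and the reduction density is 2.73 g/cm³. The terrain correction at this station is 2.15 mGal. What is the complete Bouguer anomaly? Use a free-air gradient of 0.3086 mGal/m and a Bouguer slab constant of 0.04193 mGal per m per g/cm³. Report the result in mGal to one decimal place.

Drift-corrected reading = 981201.63 − (-0.160) = 981201.790 mGal
Free-air correction = 0.3086 × 1195.0 = 368.78 mGal
Free-air anomaly = 981201.790 − 981545.63 + (368.78) = 24.940 mGal
Bouguer slab correction = 0.04193 × 2.73 × 1195.0 = 136.79 mGal
Simple Bouguer anomaly = 24.940 − (136.79) = -111.850 mGal
Complete Bouguer anomaly = -111.850 + 2.15 = -109.700 mGal

-109.7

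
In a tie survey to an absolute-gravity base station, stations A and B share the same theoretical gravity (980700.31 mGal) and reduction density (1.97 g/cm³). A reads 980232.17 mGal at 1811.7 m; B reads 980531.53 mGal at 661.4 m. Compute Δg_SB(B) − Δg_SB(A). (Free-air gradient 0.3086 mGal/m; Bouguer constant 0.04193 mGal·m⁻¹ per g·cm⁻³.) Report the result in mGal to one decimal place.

39.4

Δg_SB(A) = 980232.17 − 980700.31 + 0.3086×1811.7 − 0.04193×1.97×1811.7 = -58.70 mGal
Δg_SB(B) = 980531.53 − 980700.31 + 0.3086×661.4 − 0.04193×1.97×661.4 = -19.30 mGal
Difference = -19.30 − (-58.70) = 39.40 mGal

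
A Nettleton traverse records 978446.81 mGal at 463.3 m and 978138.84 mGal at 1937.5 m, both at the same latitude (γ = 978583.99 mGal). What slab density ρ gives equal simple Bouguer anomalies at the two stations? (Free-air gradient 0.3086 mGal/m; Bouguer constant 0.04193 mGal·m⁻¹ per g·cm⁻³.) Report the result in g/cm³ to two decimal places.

2.38

Δg_obs = 978138.84 − 978446.81 = -307.97 mGal over Δh = 1937.5 − 463.3 = 1474.2 m
Equal Bouguer anomalies ⇒ Δg_obs + (0.3086 − 0.04193ρ)·Δh = 0
0.3086 − 0.04193ρ = −Δg_obs/Δh = 0.20891
ρ = (0.3086 − 0.20891) / 0.04193 = 2.38 g/cm³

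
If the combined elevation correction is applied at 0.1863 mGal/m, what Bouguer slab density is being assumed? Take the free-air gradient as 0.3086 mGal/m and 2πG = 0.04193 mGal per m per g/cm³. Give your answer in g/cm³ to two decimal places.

0.1863 = 0.3086 − 0.04193 × ρ
ρ = (0.3086 − 0.1863) / 0.04193 = 2.92 g/cm³

2.92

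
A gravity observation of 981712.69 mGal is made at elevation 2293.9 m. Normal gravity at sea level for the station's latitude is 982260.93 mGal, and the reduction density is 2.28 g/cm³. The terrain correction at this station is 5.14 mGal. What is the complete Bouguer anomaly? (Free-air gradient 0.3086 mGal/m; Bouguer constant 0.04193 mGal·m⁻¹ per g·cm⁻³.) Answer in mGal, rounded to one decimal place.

-54.5

Free-air correction = 0.3086 × 2293.9 = 707.90 mGal
Free-air anomaly = 981712.69 − 982260.93 + (707.90) = 159.66 mGal
Bouguer slab correction = 0.04193 × 2.28 × 2293.9 = 219.30 mGal
Simple Bouguer anomaly = 159.66 − (219.30) = -59.64 mGal
Complete Bouguer anomaly = -59.64 + 5.14 = -54.50 mGal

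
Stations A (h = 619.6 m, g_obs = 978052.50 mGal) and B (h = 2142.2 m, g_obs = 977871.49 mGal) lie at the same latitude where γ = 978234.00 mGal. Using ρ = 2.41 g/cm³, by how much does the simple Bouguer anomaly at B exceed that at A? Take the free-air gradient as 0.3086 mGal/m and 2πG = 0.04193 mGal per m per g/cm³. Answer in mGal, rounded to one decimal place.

Δg_SB(A) = 978052.50 − 978234.00 + 0.3086×619.6 − 0.04193×2.41×619.6 = -52.90 mGal
Δg_SB(B) = 977871.49 − 978234.00 + 0.3086×2142.2 − 0.04193×2.41×2142.2 = 82.10 mGal
Difference = 82.10 − (-52.90) = 135.00 mGal

135.0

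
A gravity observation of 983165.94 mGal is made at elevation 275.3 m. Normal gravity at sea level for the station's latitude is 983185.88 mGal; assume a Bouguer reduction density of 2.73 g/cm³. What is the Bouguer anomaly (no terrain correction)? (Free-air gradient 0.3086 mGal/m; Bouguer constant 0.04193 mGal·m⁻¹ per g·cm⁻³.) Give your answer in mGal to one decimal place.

33.5

Free-air correction = 0.3086 × 275.3 = 84.96 mGal
Free-air anomaly = 983165.94 − 983185.88 + (84.96) = 65.02 mGal
Bouguer slab correction = 0.04193 × 2.73 × 275.3 = 31.51 mGal
Simple Bouguer anomaly = 65.02 − (31.51) = 33.51 mGal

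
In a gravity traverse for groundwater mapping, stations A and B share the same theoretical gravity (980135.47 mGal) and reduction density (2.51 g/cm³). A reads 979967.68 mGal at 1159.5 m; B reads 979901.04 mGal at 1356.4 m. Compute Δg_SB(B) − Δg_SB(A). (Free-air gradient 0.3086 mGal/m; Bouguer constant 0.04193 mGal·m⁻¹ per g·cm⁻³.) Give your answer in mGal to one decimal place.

-26.6

Δg_SB(A) = 979967.68 − 980135.47 + 0.3086×1159.5 − 0.04193×2.51×1159.5 = 68.00 mGal
Δg_SB(B) = 979901.04 − 980135.47 + 0.3086×1356.4 − 0.04193×2.51×1356.4 = 41.40 mGal
Difference = 41.40 − (68.00) = -26.60 mGal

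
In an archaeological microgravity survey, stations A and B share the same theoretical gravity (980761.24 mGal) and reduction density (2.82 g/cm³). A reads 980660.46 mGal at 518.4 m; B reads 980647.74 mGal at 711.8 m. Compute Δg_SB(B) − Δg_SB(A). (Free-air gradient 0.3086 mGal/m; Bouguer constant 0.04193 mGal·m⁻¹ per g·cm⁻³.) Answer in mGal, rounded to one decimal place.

Δg_SB(A) = 980660.46 − 980761.24 + 0.3086×518.4 − 0.04193×2.82×518.4 = -2.10 mGal
Δg_SB(B) = 980647.74 − 980761.24 + 0.3086×711.8 − 0.04193×2.82×711.8 = 22.00 mGal
Difference = 22.00 − (-2.10) = 24.10 mGal

24.1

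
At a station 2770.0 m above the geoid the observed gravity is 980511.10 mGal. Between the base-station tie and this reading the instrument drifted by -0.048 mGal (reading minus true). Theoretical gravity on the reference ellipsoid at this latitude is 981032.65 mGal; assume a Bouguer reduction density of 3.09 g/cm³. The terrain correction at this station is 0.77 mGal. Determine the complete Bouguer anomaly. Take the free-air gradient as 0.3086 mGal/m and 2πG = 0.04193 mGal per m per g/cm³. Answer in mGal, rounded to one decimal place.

-24.8

Drift-corrected reading = 980511.10 − (-0.048) = 980511.148 mGal
Free-air correction = 0.3086 × 2770.0 = 854.82 mGal
Free-air anomaly = 980511.148 − 981032.65 + (854.82) = 333.318 mGal
Bouguer slab correction = 0.04193 × 3.09 × 2770.0 = 358.89 mGal
Simple Bouguer anomaly = 333.318 − (358.89) = -25.572 mGal
Complete Bouguer anomaly = -25.572 + 0.77 = -24.802 mGal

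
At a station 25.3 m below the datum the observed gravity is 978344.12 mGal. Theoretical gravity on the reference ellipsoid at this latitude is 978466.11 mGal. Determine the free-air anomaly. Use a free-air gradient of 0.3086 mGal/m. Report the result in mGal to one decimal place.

Free-air correction = 0.3086 × -25.3 = -7.81 mGal
Free-air anomaly = 978344.12 − 978466.11 + (-7.81) = -129.80 mGal

-129.8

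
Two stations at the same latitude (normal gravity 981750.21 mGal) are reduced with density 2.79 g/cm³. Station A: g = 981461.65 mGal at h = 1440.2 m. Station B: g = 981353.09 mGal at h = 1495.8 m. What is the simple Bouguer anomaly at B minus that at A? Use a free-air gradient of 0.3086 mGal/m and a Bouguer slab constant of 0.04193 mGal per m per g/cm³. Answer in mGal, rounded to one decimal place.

-97.9

Δg_SB(A) = 981461.65 − 981750.21 + 0.3086×1440.2 − 0.04193×2.79×1440.2 = -12.60 mGal
Δg_SB(B) = 981353.09 − 981750.21 + 0.3086×1495.8 − 0.04193×2.79×1495.8 = -110.50 mGal
Difference = -110.50 − (-12.60) = -97.90 mGal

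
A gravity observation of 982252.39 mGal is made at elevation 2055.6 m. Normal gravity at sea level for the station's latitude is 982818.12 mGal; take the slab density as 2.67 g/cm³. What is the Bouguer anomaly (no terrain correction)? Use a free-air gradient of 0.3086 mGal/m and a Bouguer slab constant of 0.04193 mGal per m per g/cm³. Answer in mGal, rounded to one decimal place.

Free-air correction = 0.3086 × 2055.6 = 634.36 mGal
Free-air anomaly = 982252.39 − 982818.12 + (634.36) = 68.63 mGal
Bouguer slab correction = 0.04193 × 2.67 × 2055.6 = 230.13 mGal
Simple Bouguer anomaly = 68.63 − (230.13) = -161.50 mGal

-161.5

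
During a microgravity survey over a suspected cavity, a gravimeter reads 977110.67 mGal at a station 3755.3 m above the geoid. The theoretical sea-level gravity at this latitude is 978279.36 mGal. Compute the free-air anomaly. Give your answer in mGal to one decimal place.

Free-air correction = 0.3086 × 3755.3 = 1158.89 mGal
Free-air anomaly = 977110.67 − 978279.36 + (1158.89) = -9.80 mGal

-9.8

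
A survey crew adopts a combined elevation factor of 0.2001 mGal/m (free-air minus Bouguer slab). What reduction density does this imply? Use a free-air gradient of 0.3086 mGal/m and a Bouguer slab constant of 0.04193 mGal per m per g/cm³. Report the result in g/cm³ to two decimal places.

0.2001 = 0.3086 − 0.04193 × ρ
ρ = (0.3086 − 0.2001) / 0.04193 = 2.59 g/cm³

2.59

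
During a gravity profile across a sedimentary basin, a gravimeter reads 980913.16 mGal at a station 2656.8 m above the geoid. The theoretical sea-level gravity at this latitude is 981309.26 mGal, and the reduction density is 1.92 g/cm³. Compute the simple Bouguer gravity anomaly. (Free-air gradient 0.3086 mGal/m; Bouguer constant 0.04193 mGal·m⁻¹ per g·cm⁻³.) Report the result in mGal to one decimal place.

Free-air correction = 0.3086 × 2656.8 = 819.89 mGal
Free-air anomaly = 980913.16 − 981309.26 + (819.89) = 423.79 mGal
Bouguer slab correction = 0.04193 × 1.92 × 2656.8 = 213.89 mGal
Simple Bouguer anomaly = 423.79 − (213.89) = 209.90 mGal

209.9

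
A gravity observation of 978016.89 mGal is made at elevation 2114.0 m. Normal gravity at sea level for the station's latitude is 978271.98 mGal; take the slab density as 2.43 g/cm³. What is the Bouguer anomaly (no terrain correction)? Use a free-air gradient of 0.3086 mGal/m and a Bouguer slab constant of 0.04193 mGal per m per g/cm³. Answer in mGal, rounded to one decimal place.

Free-air correction = 0.3086 × 2114.0 = 652.38 mGal
Free-air anomaly = 978016.89 − 978271.98 + (652.38) = 397.29 mGal
Bouguer slab correction = 0.04193 × 2.43 × 2114.0 = 215.40 mGal
Simple Bouguer anomaly = 397.29 − (215.40) = 181.89 mGal

181.9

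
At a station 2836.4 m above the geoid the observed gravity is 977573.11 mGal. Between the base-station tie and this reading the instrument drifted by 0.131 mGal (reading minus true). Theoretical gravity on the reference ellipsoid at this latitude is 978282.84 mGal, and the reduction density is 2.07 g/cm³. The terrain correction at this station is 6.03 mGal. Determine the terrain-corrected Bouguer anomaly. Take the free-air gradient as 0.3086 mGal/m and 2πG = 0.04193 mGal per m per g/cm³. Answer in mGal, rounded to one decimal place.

-74.7

Drift-corrected reading = 977573.11 − (0.131) = 977572.979 mGal
Free-air correction = 0.3086 × 2836.4 = 875.31 mGal
Free-air anomaly = 977572.979 − 978282.84 + (875.31) = 165.449 mGal
Bouguer slab correction = 0.04193 × 2.07 × 2836.4 = 246.19 mGal
Simple Bouguer anomaly = 165.449 − (246.19) = -80.741 mGal
Complete Bouguer anomaly = -80.741 + 6.03 = -74.711 mGal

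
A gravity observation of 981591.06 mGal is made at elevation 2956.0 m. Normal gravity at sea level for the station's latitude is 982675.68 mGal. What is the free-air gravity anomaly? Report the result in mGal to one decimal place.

-172.4

Free-air correction = 0.3086 × 2956.0 = 912.22 mGal
Free-air anomaly = 981591.06 − 982675.68 + (912.22) = -172.40 mGal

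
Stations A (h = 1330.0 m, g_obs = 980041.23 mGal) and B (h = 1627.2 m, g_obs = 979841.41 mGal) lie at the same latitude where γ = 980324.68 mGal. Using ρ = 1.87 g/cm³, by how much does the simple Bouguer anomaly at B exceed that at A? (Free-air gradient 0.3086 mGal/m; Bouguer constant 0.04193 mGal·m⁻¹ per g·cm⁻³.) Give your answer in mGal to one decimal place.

Δg_SB(A) = 980041.23 − 980324.68 + 0.3086×1330.0 − 0.04193×1.87×1330.0 = 22.70 mGal
Δg_SB(B) = 979841.41 − 980324.68 + 0.3086×1627.2 − 0.04193×1.87×1627.2 = -108.70 mGal
Difference = -108.70 − (22.70) = -131.40 mGal

-131.4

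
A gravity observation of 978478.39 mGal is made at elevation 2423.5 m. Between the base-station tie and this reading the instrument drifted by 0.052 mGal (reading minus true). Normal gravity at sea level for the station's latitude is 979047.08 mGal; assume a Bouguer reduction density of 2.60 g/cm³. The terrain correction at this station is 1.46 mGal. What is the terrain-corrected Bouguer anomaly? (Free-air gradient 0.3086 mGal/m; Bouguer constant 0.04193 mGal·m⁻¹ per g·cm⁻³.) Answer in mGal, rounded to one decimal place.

Drift-corrected reading = 978478.39 − (0.052) = 978478.338 mGal
Free-air correction = 0.3086 × 2423.5 = 747.89 mGal
Free-air anomaly = 978478.338 − 979047.08 + (747.89) = 179.148 mGal
Bouguer slab correction = 0.04193 × 2.60 × 2423.5 = 264.21 mGal
Simple Bouguer anomaly = 179.148 − (264.21) = -85.062 mGal
Complete Bouguer anomaly = -85.062 + 1.46 = -83.602 mGal

-83.6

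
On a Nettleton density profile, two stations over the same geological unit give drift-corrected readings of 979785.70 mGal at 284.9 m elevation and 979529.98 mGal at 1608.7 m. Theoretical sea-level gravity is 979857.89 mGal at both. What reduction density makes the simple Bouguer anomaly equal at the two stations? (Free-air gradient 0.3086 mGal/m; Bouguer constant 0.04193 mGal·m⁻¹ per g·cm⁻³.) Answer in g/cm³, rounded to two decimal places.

2.75

Δg_obs = 979529.98 − 979785.70 = -255.72 mGal over Δh = 1608.7 − 284.9 = 1323.8 m
Equal Bouguer anomalies ⇒ Δg_obs + (0.3086 − 0.04193ρ)·Δh = 0
0.3086 − 0.04193ρ = −Δg_obs/Δh = 0.19317
ρ = (0.3086 − 0.19317) / 0.04193 = 2.75 g/cm³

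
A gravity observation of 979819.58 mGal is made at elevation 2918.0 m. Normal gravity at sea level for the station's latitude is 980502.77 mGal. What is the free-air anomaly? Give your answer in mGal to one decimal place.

Free-air correction = 0.3086 × 2918.0 = 900.49 mGal
Free-air anomaly = 979819.58 − 980502.77 + (900.49) = 217.30 mGal

217.3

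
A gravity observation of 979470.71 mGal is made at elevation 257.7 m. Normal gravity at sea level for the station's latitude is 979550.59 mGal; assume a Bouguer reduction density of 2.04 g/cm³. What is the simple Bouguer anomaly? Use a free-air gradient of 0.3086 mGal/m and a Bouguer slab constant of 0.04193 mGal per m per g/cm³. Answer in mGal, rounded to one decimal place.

-22.4

Free-air correction = 0.3086 × 257.7 = 79.53 mGal
Free-air anomaly = 979470.71 − 979550.59 + (79.53) = -0.35 mGal
Bouguer slab correction = 0.04193 × 2.04 × 257.7 = 22.04 mGal
Simple Bouguer anomaly = -0.35 − (22.04) = -22.39 mGal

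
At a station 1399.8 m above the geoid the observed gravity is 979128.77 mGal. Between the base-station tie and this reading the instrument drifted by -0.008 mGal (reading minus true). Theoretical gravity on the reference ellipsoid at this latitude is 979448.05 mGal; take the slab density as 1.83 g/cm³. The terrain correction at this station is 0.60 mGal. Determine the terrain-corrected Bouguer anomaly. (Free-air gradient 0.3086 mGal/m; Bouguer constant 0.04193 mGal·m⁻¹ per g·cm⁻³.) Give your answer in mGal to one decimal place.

5.9

Drift-corrected reading = 979128.77 − (-0.008) = 979128.778 mGal
Free-air correction = 0.3086 × 1399.8 = 431.98 mGal
Free-air anomaly = 979128.778 − 979448.05 + (431.98) = 112.708 mGal
Bouguer slab correction = 0.04193 × 1.83 × 1399.8 = 107.41 mGal
Simple Bouguer anomaly = 112.708 − (107.41) = 5.298 mGal
Complete Bouguer anomaly = 5.298 + 0.60 = 5.898 mGal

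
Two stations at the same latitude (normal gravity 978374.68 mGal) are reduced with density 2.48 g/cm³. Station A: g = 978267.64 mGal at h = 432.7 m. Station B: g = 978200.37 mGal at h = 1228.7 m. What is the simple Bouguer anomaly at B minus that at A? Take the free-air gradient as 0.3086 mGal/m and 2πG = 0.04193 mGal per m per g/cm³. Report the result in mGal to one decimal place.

Δg_SB(A) = 978267.64 − 978374.68 + 0.3086×432.7 − 0.04193×2.48×432.7 = -18.50 mGal
Δg_SB(B) = 978200.37 − 978374.68 + 0.3086×1228.7 − 0.04193×2.48×1228.7 = 77.10 mGal
Difference = 77.10 − (-18.50) = 95.60 mGal

95.6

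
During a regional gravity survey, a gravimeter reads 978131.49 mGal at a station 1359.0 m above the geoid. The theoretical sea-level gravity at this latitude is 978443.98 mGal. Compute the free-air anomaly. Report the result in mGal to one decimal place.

Free-air correction = 0.3086 × 1359.0 = 419.39 mGal
Free-air anomaly = 978131.49 − 978443.98 + (419.39) = 106.90 mGal

106.9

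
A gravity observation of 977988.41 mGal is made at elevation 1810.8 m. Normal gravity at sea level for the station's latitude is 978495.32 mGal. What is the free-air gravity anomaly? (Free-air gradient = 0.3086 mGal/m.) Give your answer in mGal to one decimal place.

51.9

Free-air correction = 0.3086 × 1810.8 = 558.81 mGal
Free-air anomaly = 977988.41 − 978495.32 + (558.81) = 51.90 mGal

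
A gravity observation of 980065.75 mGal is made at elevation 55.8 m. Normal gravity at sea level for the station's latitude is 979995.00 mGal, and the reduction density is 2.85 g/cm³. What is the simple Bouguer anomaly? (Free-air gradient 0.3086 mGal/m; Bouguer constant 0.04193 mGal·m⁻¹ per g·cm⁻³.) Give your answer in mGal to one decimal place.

Free-air correction = 0.3086 × 55.8 = 17.22 mGal
Free-air anomaly = 980065.75 − 979995.00 + (17.22) = 87.97 mGal
Bouguer slab correction = 0.04193 × 2.85 × 55.8 = 6.67 mGal
Simple Bouguer anomaly = 87.97 − (6.67) = 81.30 mGal

81.3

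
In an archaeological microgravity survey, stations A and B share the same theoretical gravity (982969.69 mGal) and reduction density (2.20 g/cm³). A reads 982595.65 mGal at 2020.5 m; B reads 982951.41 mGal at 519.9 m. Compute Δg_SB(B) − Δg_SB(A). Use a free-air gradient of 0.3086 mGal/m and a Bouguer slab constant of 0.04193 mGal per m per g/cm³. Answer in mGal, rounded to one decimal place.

31.1

Δg_SB(A) = 982595.65 − 982969.69 + 0.3086×2020.5 − 0.04193×2.20×2020.5 = 63.10 mGal
Δg_SB(B) = 982951.41 − 982969.69 + 0.3086×519.9 − 0.04193×2.20×519.9 = 94.20 mGal
Difference = 94.20 − (63.10) = 31.10 mGal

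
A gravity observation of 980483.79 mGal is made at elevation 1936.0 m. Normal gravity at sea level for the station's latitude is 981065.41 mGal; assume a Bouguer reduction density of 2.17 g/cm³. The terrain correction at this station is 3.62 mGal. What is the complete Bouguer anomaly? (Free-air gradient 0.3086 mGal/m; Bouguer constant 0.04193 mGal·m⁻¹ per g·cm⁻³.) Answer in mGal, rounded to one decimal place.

Free-air correction = 0.3086 × 1936.0 = 597.45 mGal
Free-air anomaly = 980483.79 − 981065.41 + (597.45) = 15.83 mGal
Bouguer slab correction = 0.04193 × 2.17 × 1936.0 = 176.15 mGal
Simple Bouguer anomaly = 15.83 − (176.15) = -160.32 mGal
Complete Bouguer anomaly = -160.32 + 3.62 = -156.70 mGal

-156.7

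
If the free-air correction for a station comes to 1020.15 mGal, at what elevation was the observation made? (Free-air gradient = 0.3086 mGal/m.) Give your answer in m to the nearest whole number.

h = 1020.15 / 0.3086 = 3305.74 m

3306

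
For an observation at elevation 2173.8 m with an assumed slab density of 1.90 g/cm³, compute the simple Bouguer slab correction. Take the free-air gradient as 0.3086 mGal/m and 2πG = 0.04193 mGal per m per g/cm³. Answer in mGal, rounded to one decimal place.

173.2

Bouguer slab correction = 0.04193 × 1.90 × 2173.8 = 173.2 mGal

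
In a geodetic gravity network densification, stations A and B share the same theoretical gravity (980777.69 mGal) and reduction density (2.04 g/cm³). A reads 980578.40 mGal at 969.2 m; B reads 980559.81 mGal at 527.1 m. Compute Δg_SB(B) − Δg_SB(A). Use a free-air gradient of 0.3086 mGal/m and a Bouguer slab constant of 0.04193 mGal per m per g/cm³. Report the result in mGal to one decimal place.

-117.2

Δg_SB(A) = 980578.40 − 980777.69 + 0.3086×969.2 − 0.04193×2.04×969.2 = 16.90 mGal
Δg_SB(B) = 980559.81 − 980777.69 + 0.3086×527.1 − 0.04193×2.04×527.1 = -100.30 mGal
Difference = -100.30 − (16.90) = -117.20 mGal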